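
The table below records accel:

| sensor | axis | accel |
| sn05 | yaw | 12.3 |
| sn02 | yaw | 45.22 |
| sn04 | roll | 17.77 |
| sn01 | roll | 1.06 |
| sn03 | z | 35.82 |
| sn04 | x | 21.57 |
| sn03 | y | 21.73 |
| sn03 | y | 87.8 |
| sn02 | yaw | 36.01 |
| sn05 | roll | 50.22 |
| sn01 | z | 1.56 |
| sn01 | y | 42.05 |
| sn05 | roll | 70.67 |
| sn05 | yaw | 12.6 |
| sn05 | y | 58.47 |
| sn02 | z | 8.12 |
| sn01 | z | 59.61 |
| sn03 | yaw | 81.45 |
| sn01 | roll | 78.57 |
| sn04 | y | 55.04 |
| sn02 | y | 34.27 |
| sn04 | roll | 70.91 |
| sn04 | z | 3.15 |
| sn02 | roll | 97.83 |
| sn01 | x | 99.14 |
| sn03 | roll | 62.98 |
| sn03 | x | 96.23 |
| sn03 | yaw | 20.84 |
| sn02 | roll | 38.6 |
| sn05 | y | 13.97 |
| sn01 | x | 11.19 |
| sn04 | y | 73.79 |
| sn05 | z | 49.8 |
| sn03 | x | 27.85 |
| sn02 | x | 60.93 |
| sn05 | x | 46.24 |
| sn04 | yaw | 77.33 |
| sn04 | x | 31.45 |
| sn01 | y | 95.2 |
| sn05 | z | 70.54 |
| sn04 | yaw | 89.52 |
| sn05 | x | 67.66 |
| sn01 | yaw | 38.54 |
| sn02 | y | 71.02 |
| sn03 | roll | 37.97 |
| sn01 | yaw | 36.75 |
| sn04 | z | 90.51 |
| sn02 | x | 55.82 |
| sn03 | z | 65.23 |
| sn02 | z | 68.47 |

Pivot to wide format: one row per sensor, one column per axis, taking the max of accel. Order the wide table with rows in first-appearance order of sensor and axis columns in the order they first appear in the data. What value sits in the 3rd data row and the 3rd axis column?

With rows in first-appearance order of sensor, row 3 is sensor=sn04. axis columns in first-appearance order: yaw, roll, z, x, y; column 3 is z.
Long rows with sensor=sn04, axis=z: max(3.15, 90.51) = 90.51.

90.51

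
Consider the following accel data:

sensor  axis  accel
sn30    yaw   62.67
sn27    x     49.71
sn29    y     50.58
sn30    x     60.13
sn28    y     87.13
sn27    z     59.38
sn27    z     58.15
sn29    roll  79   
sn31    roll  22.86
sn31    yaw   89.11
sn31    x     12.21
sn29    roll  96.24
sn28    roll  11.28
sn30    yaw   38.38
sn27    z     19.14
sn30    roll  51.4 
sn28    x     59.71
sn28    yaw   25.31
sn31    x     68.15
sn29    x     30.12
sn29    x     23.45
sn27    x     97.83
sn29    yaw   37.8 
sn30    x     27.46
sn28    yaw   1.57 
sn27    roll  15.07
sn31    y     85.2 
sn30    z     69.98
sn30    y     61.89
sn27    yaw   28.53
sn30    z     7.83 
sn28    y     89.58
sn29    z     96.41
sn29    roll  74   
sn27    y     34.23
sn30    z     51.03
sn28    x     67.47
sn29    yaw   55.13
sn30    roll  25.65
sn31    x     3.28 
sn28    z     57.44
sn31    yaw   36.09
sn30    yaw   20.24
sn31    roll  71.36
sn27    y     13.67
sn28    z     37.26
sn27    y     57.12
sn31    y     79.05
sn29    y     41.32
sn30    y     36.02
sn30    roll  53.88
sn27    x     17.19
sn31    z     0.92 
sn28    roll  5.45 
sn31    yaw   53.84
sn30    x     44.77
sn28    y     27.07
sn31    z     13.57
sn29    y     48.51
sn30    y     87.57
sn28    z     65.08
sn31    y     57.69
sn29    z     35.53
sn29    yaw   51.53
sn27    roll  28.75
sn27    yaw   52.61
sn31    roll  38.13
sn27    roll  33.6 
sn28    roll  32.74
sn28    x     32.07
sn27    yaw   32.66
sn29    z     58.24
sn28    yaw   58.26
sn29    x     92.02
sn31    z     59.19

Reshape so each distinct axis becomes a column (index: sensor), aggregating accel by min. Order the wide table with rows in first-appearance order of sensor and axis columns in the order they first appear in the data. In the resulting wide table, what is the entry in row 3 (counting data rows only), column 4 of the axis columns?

35.53

With rows in first-appearance order of sensor, row 3 is sensor=sn29. axis columns in first-appearance order: yaw, x, y, z, roll; column 4 is z.
Long rows with sensor=sn29, axis=z: min(96.41, 35.53, 58.24) = 35.53.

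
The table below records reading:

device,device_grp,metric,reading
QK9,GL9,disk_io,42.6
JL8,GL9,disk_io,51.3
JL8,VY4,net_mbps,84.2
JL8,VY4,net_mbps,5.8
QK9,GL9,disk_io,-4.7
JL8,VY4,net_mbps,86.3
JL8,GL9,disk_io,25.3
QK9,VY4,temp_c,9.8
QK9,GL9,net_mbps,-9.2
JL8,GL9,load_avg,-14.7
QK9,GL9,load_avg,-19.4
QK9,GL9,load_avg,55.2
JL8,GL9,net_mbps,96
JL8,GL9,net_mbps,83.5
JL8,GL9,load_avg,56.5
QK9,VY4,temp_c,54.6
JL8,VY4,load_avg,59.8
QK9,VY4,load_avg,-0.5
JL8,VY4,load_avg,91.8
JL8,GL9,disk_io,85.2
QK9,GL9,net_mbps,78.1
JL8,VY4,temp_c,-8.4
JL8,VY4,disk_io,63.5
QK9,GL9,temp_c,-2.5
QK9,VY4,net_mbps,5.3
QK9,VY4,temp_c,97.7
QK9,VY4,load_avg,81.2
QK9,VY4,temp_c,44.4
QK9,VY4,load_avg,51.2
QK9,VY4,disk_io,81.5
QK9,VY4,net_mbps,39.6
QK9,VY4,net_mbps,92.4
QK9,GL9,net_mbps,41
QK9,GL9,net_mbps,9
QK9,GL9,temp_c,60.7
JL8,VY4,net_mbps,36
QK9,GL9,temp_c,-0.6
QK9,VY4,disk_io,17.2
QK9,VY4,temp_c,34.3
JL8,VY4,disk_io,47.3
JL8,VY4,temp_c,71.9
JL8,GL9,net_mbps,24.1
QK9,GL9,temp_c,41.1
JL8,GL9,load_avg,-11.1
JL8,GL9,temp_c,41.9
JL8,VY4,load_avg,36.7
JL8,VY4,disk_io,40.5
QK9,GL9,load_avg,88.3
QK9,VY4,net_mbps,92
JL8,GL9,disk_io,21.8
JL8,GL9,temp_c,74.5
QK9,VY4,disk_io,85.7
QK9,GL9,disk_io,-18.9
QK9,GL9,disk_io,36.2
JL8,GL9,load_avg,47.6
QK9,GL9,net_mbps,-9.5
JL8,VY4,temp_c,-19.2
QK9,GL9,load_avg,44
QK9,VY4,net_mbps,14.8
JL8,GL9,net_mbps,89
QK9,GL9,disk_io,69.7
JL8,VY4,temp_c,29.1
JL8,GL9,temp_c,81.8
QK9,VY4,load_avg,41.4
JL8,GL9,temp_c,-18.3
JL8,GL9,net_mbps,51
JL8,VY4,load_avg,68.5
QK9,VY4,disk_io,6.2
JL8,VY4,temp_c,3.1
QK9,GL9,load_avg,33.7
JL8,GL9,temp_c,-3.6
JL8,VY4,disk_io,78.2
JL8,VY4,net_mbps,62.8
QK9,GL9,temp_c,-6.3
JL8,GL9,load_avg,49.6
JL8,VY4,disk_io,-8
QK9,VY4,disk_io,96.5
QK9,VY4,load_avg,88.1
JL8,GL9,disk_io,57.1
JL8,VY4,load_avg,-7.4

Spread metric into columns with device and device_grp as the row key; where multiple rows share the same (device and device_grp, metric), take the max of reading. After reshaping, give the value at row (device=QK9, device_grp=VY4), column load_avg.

Rows with device=QK9, device_grp=VY4 and metric=load_avg: reading values are -0.5, 81.2, 51.2, 41.4, 88.1.
max(-0.5, 81.2, 51.2, 41.4, 88.1) = 88.1.

88.1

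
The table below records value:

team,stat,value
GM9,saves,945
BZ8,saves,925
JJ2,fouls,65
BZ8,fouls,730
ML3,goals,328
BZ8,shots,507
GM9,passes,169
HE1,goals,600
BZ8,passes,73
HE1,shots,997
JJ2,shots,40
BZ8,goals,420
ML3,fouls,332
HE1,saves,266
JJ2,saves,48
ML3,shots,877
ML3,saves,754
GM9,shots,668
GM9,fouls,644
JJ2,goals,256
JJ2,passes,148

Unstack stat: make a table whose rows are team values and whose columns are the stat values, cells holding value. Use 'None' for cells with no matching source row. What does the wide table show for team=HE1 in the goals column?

600

The long row with team=HE1, stat=goals has value=600.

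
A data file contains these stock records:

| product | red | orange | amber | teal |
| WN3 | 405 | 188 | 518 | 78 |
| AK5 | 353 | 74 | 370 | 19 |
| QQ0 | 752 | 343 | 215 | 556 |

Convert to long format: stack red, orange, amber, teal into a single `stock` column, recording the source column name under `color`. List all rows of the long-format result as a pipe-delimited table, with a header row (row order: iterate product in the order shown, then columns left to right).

Each (product, column) pair becomes one row: 3 × 4 = 12 rows.
For example, (WN3, red) → stock=405.

| product | color | stock |
| WN3 | red | 405 |
| WN3 | orange | 188 |
| WN3 | amber | 518 |
| WN3 | teal | 78 |
| AK5 | red | 353 |
| AK5 | orange | 74 |
| AK5 | amber | 370 |
| AK5 | teal | 19 |
| QQ0 | red | 752 |
| QQ0 | orange | 343 |
| QQ0 | amber | 215 |
| QQ0 | teal | 556 |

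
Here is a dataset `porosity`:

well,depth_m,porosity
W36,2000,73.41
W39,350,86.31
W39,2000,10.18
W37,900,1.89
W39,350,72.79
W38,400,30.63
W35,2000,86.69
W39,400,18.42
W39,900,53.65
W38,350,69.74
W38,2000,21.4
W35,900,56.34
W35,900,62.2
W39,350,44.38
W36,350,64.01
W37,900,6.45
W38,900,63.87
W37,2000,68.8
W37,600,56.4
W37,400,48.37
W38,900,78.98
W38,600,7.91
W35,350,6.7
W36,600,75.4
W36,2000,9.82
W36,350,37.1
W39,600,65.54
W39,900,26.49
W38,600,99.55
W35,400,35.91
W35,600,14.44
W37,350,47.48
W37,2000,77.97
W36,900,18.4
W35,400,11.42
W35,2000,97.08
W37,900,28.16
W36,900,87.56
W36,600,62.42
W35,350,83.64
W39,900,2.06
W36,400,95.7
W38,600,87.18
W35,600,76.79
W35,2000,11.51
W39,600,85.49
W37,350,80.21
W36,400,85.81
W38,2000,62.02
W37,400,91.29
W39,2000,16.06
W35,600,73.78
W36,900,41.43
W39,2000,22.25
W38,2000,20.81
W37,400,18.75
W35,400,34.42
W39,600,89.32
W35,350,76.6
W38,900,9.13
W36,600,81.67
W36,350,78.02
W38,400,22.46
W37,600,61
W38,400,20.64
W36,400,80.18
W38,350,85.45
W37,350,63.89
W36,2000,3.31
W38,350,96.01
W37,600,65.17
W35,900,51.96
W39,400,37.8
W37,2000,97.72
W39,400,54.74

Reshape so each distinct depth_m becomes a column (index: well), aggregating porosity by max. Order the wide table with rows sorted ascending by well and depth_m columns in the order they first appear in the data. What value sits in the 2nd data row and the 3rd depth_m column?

87.56

With rows sorted ascending by well, row 2 is well=W36. depth_m columns in first-appearance order: 2000, 350, 900, 400, 600; column 3 is 900.
Long rows with well=W36, depth_m=900: max(18.4, 87.56, 41.43) = 87.56.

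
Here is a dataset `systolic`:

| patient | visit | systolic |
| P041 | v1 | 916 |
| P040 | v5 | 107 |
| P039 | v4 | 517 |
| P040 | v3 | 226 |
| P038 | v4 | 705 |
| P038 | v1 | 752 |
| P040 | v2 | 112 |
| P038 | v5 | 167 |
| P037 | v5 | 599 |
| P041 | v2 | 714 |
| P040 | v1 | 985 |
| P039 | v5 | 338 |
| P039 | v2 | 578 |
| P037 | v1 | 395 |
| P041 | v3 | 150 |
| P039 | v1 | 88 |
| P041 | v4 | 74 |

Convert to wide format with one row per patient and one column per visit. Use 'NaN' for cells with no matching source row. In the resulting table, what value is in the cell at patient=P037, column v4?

No long-format row has patient=P037 and visit=v4, so the cell is NaN.

NaN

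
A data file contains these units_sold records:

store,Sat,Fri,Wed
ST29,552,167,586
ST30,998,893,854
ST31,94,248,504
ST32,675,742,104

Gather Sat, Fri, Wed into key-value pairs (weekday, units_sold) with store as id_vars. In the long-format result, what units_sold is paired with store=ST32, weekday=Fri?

742

Unpivoting turns each (store, wide-column) pair into one long row.
The wide cell at row ST32, column Fri holds 742, so the long row (ST32, Fri) has units_sold=742.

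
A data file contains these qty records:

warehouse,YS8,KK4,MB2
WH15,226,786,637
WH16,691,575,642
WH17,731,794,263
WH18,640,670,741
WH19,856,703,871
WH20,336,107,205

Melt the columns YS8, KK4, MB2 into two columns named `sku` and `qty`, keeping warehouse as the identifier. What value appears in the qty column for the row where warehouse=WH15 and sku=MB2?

Unpivoting turns each (warehouse, wide-column) pair into one long row.
The wide cell at row WH15, column MB2 holds 637, so the long row (WH15, MB2) has qty=637.

637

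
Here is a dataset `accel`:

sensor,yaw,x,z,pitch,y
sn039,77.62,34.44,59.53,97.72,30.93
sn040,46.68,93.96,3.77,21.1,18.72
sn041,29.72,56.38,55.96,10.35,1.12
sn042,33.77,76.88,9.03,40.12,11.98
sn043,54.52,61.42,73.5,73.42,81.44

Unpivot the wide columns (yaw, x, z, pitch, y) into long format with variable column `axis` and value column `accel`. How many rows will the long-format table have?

5 sensor values × 5 melted columns = 25 rows.

25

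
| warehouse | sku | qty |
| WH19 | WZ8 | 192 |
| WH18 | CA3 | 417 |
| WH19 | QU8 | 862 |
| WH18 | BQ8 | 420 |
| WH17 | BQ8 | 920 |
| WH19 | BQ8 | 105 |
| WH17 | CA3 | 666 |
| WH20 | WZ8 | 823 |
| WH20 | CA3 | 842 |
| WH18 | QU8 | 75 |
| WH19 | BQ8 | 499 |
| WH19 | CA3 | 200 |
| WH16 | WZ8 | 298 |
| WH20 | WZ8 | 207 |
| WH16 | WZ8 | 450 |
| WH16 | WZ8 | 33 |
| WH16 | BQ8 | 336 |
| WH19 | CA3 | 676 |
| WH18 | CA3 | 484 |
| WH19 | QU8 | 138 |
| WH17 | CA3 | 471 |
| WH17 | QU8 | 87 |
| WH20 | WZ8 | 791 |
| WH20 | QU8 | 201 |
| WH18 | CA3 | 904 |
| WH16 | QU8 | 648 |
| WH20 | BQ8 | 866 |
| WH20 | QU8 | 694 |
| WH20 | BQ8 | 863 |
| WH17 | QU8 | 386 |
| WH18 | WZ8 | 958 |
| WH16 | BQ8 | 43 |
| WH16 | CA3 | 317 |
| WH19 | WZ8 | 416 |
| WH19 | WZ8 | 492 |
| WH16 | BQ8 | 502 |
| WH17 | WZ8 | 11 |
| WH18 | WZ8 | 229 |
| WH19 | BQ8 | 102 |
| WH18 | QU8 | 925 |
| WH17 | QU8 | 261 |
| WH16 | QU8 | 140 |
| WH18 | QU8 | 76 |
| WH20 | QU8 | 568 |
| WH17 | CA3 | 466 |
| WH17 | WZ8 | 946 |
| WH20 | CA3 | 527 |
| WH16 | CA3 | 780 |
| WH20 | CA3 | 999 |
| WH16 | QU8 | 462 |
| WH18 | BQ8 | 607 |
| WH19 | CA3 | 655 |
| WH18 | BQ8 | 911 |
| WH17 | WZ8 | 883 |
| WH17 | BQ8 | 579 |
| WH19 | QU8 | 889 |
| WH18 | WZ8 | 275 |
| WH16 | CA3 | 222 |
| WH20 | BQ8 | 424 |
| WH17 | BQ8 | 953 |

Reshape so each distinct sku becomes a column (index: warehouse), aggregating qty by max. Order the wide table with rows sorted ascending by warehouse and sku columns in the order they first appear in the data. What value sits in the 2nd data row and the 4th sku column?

With rows sorted ascending by warehouse, row 2 is warehouse=WH17. sku columns in first-appearance order: WZ8, CA3, QU8, BQ8; column 4 is BQ8.
Long rows with warehouse=WH17, sku=BQ8: max(920, 579, 953) = 953.

953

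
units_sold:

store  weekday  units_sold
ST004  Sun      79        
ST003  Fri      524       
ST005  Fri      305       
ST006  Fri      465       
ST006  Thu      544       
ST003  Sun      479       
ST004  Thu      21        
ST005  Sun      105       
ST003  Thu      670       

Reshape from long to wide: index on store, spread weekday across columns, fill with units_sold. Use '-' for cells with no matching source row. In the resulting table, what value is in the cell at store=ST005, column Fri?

The long row with store=ST005, weekday=Fri has units_sold=305.

305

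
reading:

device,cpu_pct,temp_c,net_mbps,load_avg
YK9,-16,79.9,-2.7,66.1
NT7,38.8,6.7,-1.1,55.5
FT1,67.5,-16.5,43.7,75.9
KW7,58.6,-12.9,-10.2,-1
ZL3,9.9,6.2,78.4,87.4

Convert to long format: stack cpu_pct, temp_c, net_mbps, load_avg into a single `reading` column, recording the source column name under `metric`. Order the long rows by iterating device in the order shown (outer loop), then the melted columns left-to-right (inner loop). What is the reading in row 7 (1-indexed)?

20 rows total (5 × 4). Row 7: index ⌊(7-1)/4⌋ = 1 into device → NT7; (7-1) mod 4 = 2 into the melted columns → net_mbps.
So row 7 is (NT7, net_mbps, -1.1); reading = -1.1.

-1.1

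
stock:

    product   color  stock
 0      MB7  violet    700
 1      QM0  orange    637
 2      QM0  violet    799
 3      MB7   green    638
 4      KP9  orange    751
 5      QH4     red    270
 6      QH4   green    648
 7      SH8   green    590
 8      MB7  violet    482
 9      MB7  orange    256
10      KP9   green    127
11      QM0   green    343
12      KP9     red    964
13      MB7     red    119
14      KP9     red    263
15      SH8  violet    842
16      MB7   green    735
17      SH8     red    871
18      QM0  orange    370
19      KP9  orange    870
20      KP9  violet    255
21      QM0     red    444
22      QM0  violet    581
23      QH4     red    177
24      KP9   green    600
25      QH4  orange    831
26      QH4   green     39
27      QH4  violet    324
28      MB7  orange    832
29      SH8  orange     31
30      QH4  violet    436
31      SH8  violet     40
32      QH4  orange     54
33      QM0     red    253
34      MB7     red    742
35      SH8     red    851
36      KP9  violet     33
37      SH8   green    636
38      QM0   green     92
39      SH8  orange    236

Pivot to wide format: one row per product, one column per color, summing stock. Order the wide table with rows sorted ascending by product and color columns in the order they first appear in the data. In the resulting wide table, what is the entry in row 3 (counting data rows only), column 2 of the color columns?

885

With rows sorted ascending by product, row 3 is product=QH4. color columns in first-appearance order: violet, orange, green, red; column 2 is orange.
Long rows with product=QH4, color=orange: 831 + 54 = 885.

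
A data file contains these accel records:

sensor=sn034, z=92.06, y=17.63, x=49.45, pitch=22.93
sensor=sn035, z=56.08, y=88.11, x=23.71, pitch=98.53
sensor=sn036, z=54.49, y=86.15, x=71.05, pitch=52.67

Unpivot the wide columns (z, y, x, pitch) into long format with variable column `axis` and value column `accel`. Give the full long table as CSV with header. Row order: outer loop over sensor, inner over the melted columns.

Each (sensor, column) pair becomes one row: 3 × 4 = 12 rows.
For example, (sn034, z) → accel=92.06.

sensor,axis,accel
sn034,z,92.06
sn034,y,17.63
sn034,x,49.45
sn034,pitch,22.93
sn035,z,56.08
sn035,y,88.11
sn035,x,23.71
sn035,pitch,98.53
sn036,z,54.49
sn036,y,86.15
sn036,x,71.05
sn036,pitch,52.67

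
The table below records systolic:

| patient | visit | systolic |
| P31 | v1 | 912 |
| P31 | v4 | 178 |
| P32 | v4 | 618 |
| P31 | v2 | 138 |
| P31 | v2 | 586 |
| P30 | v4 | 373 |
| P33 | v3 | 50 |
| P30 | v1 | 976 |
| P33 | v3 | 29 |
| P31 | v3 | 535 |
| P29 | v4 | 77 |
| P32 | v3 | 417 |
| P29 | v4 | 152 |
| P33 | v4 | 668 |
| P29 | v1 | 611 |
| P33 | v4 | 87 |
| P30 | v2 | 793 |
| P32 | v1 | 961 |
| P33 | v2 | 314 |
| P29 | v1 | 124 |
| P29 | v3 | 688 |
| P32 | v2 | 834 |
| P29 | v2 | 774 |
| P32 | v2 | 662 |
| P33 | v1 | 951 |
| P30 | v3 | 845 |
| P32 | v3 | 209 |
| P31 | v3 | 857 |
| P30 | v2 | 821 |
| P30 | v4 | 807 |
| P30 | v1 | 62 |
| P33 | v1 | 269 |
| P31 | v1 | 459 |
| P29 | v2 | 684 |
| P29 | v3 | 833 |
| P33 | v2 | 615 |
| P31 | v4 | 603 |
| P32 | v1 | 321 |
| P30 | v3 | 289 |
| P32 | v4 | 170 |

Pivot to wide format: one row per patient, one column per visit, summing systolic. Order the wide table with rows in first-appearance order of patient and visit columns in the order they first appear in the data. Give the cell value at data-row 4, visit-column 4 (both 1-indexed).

79

With rows in first-appearance order of patient, row 4 is patient=P33. visit columns in first-appearance order: v1, v4, v2, v3; column 4 is v3.
Long rows with patient=P33, visit=v3: 50 + 29 = 79.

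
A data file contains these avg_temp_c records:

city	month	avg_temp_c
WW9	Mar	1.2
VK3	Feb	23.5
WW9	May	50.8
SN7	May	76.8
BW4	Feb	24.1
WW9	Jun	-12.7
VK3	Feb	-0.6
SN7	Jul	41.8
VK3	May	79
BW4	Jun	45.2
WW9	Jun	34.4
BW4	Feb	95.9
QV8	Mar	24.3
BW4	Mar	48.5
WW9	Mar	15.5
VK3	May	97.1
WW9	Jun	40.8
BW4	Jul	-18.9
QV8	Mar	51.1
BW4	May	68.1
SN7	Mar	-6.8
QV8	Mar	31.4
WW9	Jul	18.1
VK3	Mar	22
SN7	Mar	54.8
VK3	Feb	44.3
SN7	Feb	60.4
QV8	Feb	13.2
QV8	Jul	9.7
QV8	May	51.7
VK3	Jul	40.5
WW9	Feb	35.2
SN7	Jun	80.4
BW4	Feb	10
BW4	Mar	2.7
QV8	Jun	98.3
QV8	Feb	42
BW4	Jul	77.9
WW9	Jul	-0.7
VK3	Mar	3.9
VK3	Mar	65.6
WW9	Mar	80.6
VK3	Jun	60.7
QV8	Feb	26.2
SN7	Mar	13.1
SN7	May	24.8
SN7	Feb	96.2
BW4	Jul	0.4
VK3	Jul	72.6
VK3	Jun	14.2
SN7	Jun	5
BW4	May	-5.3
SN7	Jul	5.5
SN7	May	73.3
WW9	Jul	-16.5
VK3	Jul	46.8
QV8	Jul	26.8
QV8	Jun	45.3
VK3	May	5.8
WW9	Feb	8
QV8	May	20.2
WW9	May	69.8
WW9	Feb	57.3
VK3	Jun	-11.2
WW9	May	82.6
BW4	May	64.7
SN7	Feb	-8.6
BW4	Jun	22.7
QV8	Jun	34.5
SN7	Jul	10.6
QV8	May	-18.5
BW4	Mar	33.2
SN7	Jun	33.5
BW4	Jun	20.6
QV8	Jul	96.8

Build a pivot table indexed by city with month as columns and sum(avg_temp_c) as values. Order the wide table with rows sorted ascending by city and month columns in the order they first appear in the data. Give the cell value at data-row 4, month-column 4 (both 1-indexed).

With rows sorted ascending by city, row 4 is city=VK3. month columns in first-appearance order: Mar, Feb, May, Jun, Jul; column 4 is Jun.
Long rows with city=VK3, month=Jun: 60.7 + 14.2 + -11.2 = 63.7.

63.7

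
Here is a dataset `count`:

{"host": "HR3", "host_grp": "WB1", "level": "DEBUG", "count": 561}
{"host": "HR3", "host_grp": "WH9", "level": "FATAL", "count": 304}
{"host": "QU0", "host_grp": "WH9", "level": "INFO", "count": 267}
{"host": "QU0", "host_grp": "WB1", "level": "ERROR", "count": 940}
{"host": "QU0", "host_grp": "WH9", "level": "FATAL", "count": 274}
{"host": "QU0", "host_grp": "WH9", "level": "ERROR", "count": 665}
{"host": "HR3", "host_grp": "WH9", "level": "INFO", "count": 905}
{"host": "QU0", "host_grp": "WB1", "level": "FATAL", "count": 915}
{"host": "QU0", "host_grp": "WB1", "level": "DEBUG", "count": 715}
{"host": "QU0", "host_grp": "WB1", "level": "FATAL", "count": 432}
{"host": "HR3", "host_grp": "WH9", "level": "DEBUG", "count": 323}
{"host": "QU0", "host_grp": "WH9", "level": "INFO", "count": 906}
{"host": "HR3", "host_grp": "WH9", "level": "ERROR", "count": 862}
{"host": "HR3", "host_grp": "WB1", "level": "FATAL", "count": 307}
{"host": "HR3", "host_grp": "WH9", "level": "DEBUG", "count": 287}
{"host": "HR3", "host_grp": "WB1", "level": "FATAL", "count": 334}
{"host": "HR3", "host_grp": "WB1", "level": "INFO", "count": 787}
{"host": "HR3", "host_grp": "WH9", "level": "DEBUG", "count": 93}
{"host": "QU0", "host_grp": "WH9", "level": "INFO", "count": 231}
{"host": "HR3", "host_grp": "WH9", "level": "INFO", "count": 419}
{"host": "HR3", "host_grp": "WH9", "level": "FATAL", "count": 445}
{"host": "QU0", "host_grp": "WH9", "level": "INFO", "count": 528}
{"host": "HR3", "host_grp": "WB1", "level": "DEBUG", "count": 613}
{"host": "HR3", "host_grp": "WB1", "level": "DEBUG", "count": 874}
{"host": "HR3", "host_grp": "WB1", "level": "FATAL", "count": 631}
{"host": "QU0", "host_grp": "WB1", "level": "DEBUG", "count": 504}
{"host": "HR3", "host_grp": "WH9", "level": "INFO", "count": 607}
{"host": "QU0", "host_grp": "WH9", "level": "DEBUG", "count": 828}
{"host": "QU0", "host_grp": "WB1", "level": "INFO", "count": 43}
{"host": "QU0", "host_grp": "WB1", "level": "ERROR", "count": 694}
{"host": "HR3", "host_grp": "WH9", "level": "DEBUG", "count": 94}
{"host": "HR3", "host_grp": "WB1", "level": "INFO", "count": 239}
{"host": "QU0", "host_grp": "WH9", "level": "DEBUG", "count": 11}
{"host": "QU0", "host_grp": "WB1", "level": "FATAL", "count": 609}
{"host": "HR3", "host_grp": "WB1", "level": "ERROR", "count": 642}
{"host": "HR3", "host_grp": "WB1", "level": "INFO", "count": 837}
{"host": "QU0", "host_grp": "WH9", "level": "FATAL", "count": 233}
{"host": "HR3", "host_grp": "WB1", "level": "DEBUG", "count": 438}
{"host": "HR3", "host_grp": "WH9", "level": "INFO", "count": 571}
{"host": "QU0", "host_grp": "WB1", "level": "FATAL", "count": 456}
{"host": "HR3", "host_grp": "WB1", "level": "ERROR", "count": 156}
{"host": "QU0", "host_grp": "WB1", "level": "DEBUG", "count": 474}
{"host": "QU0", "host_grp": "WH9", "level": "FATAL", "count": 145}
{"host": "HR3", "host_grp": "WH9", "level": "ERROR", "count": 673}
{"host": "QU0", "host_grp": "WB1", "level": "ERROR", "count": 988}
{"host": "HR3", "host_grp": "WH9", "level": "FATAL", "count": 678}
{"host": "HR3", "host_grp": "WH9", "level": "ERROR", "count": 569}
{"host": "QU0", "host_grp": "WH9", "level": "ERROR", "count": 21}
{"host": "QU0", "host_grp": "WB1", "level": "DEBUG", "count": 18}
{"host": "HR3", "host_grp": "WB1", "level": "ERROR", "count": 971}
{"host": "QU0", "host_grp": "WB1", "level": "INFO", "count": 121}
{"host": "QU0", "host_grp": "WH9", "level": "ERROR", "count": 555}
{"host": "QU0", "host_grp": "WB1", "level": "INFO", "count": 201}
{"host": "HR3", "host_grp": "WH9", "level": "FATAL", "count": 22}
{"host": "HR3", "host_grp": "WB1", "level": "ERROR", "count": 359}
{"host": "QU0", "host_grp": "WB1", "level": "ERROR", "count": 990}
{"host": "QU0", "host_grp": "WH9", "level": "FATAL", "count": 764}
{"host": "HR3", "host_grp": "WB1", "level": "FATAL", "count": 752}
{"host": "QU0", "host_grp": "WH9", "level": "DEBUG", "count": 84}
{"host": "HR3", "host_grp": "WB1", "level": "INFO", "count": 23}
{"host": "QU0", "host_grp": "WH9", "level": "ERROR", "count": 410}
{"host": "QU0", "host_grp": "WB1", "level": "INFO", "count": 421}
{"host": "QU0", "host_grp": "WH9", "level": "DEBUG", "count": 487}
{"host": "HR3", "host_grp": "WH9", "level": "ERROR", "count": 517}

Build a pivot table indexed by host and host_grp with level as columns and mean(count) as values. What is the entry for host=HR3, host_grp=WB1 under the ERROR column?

532

Rows with host=HR3, host_grp=WB1 and level=ERROR: count values are 642, 156, 971, 359.
(642 + 156 + 971 + 359) / 4 = 532.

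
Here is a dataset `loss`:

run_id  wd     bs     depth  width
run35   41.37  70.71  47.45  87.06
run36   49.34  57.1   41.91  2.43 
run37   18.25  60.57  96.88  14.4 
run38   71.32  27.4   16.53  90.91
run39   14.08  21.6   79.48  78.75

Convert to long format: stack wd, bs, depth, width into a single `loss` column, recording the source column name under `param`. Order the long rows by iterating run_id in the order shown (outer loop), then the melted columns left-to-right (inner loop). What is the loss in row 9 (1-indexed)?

20 rows total (5 × 4). Row 9: index ⌊(9-1)/4⌋ = 2 into run_id → run37; (9-1) mod 4 = 0 into the melted columns → wd.
So row 9 is (run37, wd, 18.25); loss = 18.25.

18.25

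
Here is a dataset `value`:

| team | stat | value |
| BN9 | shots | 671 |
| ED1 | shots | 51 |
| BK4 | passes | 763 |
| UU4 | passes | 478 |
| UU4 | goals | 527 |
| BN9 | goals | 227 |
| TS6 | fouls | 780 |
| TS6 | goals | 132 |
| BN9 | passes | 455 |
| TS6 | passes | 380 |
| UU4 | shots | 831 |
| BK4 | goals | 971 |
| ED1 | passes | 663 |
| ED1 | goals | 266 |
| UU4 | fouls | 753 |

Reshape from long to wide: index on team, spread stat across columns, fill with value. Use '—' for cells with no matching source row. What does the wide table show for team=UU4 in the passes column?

The long row with team=UU4, stat=passes has value=478.

478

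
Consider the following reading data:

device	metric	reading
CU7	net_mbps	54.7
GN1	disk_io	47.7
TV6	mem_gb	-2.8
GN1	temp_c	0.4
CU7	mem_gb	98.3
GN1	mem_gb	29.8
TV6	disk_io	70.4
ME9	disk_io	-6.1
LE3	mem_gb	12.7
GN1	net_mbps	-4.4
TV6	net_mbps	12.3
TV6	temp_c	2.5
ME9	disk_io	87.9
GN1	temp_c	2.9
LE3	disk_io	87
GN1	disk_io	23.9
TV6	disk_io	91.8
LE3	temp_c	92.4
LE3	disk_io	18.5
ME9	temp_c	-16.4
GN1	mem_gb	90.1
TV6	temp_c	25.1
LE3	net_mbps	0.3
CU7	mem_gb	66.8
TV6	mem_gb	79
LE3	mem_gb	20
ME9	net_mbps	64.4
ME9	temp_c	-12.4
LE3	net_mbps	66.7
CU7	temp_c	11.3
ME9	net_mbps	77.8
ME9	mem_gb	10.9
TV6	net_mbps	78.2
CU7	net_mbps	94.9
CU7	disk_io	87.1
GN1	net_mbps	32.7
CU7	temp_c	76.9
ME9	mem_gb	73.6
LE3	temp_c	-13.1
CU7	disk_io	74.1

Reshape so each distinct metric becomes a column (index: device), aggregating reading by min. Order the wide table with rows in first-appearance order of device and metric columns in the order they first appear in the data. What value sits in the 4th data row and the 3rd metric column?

With rows in first-appearance order of device, row 4 is device=ME9. metric columns in first-appearance order: net_mbps, disk_io, mem_gb, temp_c; column 3 is mem_gb.
Long rows with device=ME9, metric=mem_gb: min(10.9, 73.6) = 10.9.

10.9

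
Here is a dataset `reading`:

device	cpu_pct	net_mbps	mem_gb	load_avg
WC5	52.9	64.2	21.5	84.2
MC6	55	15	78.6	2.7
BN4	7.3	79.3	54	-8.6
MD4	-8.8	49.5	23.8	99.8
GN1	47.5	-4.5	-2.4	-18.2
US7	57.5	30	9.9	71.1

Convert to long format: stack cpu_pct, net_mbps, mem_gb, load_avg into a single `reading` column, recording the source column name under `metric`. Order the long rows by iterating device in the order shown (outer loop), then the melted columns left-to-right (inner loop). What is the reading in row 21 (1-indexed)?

57.5

24 rows total (6 × 4). Row 21: index ⌊(21-1)/4⌋ = 5 into device → US7; (21-1) mod 4 = 0 into the melted columns → cpu_pct.
So row 21 is (US7, cpu_pct, 57.5); reading = 57.5.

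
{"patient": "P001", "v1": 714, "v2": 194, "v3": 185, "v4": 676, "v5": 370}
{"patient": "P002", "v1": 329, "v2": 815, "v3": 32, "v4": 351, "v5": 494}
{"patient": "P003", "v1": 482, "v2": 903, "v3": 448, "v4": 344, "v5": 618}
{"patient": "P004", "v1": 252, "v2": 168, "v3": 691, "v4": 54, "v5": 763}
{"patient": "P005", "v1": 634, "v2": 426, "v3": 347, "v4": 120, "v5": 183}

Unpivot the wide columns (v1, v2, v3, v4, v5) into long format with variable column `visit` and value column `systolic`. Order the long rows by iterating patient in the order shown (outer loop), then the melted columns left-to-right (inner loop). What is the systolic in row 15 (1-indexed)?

618

25 rows total (5 × 5). Row 15: index ⌊(15-1)/5⌋ = 2 into patient → P003; (15-1) mod 5 = 4 into the melted columns → v5.
So row 15 is (P003, v5, 618); systolic = 618.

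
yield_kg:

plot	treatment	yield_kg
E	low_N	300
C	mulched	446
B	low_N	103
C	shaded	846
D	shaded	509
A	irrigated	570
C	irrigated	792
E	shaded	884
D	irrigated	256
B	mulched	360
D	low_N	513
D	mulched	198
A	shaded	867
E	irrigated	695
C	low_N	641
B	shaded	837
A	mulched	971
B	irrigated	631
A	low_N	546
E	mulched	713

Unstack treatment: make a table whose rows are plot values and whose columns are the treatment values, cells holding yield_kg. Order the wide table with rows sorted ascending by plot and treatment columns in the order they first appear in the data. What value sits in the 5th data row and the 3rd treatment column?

With rows sorted ascending by plot, row 5 is plot=E. treatment columns in first-appearance order: low_N, mulched, shaded, irrigated; column 3 is shaded.
Long rows with plot=E, treatment=shaded: yield_kg = 884.

884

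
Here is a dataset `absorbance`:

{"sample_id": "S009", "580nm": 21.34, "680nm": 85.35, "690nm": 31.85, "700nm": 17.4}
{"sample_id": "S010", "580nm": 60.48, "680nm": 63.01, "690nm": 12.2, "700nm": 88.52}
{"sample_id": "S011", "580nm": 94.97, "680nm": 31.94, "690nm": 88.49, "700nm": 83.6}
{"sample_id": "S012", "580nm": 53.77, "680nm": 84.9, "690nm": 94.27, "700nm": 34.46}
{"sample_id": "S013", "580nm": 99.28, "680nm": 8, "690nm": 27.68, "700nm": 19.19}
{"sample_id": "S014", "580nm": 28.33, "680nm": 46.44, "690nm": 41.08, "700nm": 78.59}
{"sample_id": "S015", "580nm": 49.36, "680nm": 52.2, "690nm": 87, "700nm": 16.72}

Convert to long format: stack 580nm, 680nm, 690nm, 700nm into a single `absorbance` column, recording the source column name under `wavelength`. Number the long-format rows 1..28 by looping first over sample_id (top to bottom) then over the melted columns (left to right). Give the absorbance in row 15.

94.27

28 rows total (7 × 4). Row 15: index ⌊(15-1)/4⌋ = 3 into sample_id → S012; (15-1) mod 4 = 2 into the melted columns → 690nm.
So row 15 is (S012, 690nm, 94.27); absorbance = 94.27.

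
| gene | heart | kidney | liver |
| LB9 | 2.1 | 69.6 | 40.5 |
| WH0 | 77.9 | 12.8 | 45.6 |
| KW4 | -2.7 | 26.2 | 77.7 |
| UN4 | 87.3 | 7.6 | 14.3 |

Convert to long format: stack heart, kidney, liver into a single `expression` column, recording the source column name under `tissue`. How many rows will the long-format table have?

4 gene values × 3 melted columns = 12 rows.

12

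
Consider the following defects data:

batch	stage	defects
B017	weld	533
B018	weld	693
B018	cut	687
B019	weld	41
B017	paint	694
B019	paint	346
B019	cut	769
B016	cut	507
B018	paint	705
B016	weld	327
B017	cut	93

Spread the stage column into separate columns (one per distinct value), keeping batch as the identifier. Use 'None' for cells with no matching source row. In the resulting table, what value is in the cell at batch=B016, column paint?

No long-format row has batch=B016 and stage=paint, so the cell is None.

None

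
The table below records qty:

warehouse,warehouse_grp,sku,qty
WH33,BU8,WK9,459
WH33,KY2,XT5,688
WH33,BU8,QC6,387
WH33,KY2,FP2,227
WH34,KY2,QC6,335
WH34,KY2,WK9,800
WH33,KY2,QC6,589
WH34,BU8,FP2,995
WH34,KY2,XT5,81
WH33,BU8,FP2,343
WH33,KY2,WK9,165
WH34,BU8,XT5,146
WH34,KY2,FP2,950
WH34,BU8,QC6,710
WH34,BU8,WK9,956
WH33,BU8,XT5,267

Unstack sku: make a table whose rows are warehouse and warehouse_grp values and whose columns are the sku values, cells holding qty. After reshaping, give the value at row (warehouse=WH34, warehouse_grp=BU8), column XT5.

Wide layout: rows indexed by warehouse and warehouse_grp, columns are the 4 distinct sku values (WK9, XT5, QC6, FP2).
Cell (warehouse=WH34, warehouse_grp=BU8, sku=XT5) draws from the long row where warehouse=WH34, warehouse_grp=BU8 and sku=XT5, which has qty=146.

146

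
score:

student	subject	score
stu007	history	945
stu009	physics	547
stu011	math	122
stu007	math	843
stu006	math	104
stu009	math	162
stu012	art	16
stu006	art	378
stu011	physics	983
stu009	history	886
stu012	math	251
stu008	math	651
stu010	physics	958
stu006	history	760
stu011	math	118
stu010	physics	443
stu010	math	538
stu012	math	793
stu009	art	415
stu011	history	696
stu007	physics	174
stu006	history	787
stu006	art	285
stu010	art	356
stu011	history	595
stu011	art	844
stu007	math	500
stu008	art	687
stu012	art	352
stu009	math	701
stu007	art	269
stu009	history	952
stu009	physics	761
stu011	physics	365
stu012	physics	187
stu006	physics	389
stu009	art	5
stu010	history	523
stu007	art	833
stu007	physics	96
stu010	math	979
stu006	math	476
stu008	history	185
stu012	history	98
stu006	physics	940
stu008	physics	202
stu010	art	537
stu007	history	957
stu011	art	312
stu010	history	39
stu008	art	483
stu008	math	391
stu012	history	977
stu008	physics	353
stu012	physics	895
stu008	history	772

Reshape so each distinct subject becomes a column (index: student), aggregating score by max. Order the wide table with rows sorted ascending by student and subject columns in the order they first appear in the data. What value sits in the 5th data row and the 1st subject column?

523

With rows sorted ascending by student, row 5 is student=stu010. subject columns in first-appearance order: history, physics, math, art; column 1 is history.
Long rows with student=stu010, subject=history: max(523, 39) = 523.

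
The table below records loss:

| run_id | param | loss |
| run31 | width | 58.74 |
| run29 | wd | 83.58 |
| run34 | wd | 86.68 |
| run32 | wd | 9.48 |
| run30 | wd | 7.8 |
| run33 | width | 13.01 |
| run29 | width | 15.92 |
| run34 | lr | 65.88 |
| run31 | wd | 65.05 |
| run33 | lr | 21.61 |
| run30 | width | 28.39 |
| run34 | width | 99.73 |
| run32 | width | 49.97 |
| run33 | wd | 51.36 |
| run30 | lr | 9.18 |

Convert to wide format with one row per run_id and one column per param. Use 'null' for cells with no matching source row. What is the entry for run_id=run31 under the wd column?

The long row with run_id=run31, param=wd has loss=65.05.

65.05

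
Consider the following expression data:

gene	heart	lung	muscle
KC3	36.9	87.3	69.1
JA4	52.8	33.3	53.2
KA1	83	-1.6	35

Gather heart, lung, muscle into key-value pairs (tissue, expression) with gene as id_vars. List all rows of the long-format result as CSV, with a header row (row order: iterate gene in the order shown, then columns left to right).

Each (gene, column) pair becomes one row: 3 × 3 = 9 rows.
For example, (KC3, heart) → expression=36.9.

gene,tissue,expression
KC3,heart,36.9
KC3,lung,87.3
KC3,muscle,69.1
JA4,heart,52.8
JA4,lung,33.3
JA4,muscle,53.2
KA1,heart,83
KA1,lung,-1.6
KA1,muscle,35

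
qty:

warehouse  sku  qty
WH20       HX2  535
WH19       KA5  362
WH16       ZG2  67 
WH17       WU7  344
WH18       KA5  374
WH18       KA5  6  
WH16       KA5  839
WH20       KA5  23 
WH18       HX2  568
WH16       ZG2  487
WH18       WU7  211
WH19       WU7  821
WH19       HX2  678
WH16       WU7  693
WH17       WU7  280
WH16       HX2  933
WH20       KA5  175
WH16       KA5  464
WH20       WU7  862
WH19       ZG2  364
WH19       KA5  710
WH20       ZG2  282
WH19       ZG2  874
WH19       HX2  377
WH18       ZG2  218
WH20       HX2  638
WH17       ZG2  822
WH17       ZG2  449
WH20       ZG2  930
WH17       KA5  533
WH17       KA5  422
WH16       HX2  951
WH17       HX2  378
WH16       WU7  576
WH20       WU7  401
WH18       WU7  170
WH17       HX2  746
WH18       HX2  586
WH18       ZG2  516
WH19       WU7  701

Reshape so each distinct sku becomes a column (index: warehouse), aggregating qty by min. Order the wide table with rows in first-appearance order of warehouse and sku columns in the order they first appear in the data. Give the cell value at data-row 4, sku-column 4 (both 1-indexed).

280

With rows in first-appearance order of warehouse, row 4 is warehouse=WH17. sku columns in first-appearance order: HX2, KA5, ZG2, WU7; column 4 is WU7.
Long rows with warehouse=WH17, sku=WU7: min(344, 280) = 280.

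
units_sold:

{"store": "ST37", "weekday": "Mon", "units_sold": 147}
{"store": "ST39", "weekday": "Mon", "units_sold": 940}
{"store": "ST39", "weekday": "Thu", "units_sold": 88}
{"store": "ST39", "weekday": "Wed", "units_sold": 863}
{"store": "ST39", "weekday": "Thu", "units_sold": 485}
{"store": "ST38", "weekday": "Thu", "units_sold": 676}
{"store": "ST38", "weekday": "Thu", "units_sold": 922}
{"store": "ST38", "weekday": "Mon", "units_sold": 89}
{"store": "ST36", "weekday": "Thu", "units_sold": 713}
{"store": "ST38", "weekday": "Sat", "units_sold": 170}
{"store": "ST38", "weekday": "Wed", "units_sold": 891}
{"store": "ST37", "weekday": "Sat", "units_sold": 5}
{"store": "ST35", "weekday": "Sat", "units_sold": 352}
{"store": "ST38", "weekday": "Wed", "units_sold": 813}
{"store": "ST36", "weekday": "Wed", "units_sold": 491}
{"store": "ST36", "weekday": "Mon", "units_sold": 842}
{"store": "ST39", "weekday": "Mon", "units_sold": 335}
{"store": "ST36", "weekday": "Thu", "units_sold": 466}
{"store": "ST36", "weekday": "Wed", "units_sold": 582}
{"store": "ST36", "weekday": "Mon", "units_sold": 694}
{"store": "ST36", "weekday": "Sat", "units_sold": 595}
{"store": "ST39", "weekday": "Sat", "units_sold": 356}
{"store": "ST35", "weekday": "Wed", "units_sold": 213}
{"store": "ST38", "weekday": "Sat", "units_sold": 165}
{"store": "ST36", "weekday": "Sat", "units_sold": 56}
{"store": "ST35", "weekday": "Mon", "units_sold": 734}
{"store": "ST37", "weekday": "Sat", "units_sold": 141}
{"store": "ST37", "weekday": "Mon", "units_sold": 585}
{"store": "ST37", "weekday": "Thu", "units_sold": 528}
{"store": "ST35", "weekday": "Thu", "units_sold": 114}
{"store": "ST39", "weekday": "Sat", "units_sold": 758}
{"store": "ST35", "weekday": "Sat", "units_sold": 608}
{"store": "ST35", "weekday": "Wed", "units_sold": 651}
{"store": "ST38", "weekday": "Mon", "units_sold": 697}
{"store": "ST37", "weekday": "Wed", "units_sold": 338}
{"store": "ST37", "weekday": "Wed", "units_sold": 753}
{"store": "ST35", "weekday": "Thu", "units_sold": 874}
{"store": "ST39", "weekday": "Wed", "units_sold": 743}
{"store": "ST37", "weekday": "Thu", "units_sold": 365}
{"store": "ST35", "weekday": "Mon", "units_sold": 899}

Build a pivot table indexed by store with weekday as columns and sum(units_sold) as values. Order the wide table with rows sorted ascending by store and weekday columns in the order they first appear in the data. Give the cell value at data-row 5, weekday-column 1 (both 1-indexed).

With rows sorted ascending by store, row 5 is store=ST39. weekday columns in first-appearance order: Mon, Thu, Wed, Sat; column 1 is Mon.
Long rows with store=ST39, weekday=Mon: 940 + 335 = 1275.

1275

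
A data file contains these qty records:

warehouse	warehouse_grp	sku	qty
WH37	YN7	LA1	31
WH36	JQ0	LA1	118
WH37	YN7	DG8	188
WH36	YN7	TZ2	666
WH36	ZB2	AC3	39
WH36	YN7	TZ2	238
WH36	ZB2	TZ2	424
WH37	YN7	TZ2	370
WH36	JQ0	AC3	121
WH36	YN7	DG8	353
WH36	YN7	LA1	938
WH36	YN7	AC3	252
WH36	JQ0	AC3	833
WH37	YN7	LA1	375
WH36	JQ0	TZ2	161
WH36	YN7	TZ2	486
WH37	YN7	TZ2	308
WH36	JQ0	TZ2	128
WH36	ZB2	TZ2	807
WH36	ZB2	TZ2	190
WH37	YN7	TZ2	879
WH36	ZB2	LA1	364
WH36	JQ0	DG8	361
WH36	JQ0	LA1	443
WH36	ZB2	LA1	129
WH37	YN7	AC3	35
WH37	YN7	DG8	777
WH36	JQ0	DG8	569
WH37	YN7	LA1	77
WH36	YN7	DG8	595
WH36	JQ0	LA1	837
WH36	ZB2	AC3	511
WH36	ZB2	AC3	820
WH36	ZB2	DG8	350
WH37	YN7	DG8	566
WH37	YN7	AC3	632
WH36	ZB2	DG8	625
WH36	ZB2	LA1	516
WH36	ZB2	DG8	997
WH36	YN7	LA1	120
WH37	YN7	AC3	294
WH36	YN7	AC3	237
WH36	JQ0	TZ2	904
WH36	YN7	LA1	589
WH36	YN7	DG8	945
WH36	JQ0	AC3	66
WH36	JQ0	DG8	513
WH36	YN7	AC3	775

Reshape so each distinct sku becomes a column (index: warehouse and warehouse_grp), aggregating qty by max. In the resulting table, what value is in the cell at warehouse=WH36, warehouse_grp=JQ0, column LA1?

Rows with warehouse=WH36, warehouse_grp=JQ0 and sku=LA1: qty values are 118, 443, 837.
max(118, 443, 837) = 837.

837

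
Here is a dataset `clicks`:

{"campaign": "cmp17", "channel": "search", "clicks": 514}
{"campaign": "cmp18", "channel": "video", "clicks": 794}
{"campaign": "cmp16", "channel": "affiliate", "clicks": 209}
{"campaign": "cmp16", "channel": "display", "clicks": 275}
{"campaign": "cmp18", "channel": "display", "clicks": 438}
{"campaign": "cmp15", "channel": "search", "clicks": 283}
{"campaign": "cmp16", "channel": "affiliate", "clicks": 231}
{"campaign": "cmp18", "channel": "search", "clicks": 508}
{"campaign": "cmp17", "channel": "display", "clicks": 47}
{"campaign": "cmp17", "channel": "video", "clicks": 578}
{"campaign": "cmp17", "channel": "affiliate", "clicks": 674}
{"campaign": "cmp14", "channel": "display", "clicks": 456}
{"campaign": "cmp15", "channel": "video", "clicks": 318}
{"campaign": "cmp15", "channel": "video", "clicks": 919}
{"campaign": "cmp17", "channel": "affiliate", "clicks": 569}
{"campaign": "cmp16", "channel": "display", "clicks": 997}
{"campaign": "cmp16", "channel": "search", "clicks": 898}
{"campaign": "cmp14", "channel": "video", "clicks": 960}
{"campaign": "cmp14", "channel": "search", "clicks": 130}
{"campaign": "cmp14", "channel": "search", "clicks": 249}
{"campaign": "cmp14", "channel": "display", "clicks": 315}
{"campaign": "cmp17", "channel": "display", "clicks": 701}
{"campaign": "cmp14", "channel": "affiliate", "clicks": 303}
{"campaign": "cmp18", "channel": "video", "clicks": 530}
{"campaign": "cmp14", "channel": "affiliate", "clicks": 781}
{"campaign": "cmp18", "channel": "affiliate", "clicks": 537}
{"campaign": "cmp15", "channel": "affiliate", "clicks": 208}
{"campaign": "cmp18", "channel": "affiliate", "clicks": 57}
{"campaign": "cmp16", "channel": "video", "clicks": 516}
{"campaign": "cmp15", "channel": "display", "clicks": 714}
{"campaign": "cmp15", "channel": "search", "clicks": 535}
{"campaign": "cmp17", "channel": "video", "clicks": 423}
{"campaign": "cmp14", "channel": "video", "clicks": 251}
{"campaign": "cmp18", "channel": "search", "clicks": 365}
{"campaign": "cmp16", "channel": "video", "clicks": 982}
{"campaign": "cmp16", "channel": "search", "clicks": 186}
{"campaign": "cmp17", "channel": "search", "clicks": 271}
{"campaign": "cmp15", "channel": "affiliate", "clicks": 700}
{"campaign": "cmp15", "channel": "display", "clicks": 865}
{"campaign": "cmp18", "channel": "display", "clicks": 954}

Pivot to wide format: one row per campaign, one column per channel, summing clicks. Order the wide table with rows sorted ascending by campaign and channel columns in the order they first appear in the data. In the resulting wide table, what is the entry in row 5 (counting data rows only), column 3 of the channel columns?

594

With rows sorted ascending by campaign, row 5 is campaign=cmp18. channel columns in first-appearance order: search, video, affiliate, display; column 3 is affiliate.
Long rows with campaign=cmp18, channel=affiliate: 537 + 57 = 594.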